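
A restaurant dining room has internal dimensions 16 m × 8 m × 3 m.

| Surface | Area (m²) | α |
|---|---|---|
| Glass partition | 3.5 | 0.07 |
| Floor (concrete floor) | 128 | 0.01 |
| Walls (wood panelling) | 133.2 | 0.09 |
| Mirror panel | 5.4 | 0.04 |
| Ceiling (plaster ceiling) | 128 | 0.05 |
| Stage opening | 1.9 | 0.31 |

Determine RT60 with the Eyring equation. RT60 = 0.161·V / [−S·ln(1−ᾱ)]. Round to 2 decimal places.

Total surface area S = 3.5 + 128 + 133.2 + 5.4 + 128 + 1.9 = 400.0 m².
Absorption A = 3.5×0.07 + 128×0.01 + 133.2×0.09 + 5.4×0.04 + 128×0.05 + 1.9×0.31 = 20.718 sabins.
ᾱ = 20.718 / 400.0 = 0.0518.
−S·ln(1−ᾱ) = −400.0 × ln(1 − 0.0518) = 21.276.
V = 16 × 8 × 3 = 384 m³.
RT60 = 0.161 × 384 / 21.276 = 2.91 s.

2.91 s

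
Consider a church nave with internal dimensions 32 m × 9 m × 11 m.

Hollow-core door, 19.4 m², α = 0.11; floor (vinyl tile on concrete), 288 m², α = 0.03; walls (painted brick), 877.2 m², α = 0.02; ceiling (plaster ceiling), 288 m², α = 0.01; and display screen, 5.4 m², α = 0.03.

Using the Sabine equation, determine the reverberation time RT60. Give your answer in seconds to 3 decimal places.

16.264 s

Equivalent absorption area: A = 19.4×0.11 + 288×0.03 + 877.2×0.02 + 288×0.01 + 5.4×0.03 = 31.360 m².
Volume V = 32 × 9 × 11 = 3168 m³.
RT60 = 0.161 · V / A = 0.161 × 3168 / 31.360 = 16.264 s.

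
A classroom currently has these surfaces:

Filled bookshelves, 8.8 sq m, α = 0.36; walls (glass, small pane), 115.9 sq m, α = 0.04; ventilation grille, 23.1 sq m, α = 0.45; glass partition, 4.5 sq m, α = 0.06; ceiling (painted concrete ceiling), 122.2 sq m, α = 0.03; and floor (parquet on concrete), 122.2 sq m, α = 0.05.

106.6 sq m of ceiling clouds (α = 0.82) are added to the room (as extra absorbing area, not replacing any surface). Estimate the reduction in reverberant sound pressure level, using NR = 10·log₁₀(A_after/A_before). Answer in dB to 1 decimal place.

Summing Sᵢαᵢ: 3.168 + 4.636 + 10.395 + 0.270 + 3.666 + 6.110 → A_before = 28.245 sabins.
Added absorption = 106.6 × 0.82 = 87.412 sabins.
New total A_after = 115.657 sabins.
NR = 10·log₁₀(115.657/28.245) = 6.1 dB.

6.1 dB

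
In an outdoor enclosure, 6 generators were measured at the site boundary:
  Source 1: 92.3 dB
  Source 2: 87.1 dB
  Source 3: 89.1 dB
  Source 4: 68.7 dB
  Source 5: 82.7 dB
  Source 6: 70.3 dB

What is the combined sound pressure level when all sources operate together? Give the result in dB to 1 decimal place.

Σ 10^(Lᵢ/10) = 3.228e+09.
Combined level = 10 log₁₀(3.228e+09) = 95.1 dB.

95.1 dB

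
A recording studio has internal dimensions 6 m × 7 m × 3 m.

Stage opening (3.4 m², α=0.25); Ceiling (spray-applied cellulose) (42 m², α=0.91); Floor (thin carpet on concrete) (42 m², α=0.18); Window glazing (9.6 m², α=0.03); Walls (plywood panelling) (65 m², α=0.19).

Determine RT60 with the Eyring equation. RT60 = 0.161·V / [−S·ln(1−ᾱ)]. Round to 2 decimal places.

0.27 sec

Total surface area S = 3.4 + 42 + 42 + 9.6 + 65 = 162.0 m².
Absorption A = 3.4·0.25 + 42·0.91 + 42·0.18 + 9.6·0.03 + 65·0.19 = 59.268 sabins.
Mean coefficient ᾱ = A/S = 0.3659.
−S·ln(1−ᾱ) = −162.0 × ln(1 − 0.3659) = 73.799.
V = 6 × 7 × 3 = 126 m³.
RT60 = 0.161 × 126 / 73.799 = 0.27 s.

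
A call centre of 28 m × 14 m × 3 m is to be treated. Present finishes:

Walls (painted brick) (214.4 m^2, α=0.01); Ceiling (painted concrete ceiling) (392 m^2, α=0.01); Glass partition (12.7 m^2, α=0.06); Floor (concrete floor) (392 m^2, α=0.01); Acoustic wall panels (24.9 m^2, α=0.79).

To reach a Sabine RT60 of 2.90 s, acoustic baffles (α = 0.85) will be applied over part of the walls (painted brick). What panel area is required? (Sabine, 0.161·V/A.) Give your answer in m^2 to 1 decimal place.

41.5

Total absorption A₁ = 214.4×0.01 + 392×0.01 + 12.7×0.06 + 392×0.01 + 24.9×0.79
  = 2.144 + 3.920 + 0.762 + 3.920 + 19.671 = 30.417 m^2 sabins.
V = 1176 m³. Target absorption A₂ = 0.161 × 1176 / 2.90 = 65.288 sabins.
Absorption to add: 65.288 − 30.417 = 34.871 sabins.
Net gain per m^2: Δα = 0.85 − 0.01 = 0.84.
Area = ΔA/Δα = 34.871/0.84 = 41.5 m^2.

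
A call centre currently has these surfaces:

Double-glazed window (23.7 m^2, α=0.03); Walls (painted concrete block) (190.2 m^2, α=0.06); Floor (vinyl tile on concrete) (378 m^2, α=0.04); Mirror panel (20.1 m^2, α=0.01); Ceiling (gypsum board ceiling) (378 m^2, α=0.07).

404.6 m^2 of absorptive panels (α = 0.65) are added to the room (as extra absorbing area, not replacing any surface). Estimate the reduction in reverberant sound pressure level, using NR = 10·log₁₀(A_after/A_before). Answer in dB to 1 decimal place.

7.7 dB

Total absorption A_before = 23.7*0.03 + 190.2*0.06 + 378*0.04 + 20.1*0.01 + 378*0.07
  = 0.711 + 11.412 + 15.120 + 0.201 + 26.460 = 53.904 m^2 sabins.
Added absorption = 404.6 × 0.65 = 262.990 sabins.
New total A_after = 316.894 sabins.
Reduction = 10 log₁₀(A_after/A_before) = 10 log₁₀(5.8789) = 7.7 dB.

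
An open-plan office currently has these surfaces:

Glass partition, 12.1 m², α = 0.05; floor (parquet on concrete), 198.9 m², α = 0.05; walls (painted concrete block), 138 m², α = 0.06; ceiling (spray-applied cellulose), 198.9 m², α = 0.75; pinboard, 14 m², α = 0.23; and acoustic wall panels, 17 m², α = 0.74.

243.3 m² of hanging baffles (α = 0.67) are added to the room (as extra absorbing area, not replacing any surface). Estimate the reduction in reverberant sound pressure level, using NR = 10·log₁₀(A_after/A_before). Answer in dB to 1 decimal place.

Total absorption A_before = 12.1*0.05 + 198.9*0.05 + 138*0.06 + 198.9*0.75 + 14*0.23 + 17*0.74
  = 0.605 + 9.945 + 8.280 + 149.175 + 3.220 + 12.580 = 183.805 m² sabins.
Added absorption = 243.3 × 0.67 = 163.011 sabins.
A_after = 183.805 + 163.011 = 346.816 sabins.
NR = 10·log₁₀(346.816/183.805) = 2.8 dB.

2.8 dB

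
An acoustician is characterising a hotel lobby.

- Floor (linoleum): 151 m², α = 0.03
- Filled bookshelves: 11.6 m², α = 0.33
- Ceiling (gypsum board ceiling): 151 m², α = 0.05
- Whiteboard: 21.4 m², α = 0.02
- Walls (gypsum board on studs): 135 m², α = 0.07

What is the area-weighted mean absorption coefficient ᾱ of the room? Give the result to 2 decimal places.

0.05

Total surface area S = 470.0 m².
Σ(Sᵢαᵢ) = 151×0.03 + 11.6×0.33 + 151×0.05 + 21.4×0.02 + 135×0.07 = 25.786.
ᾱ = 25.786 / 470.0 = 0.05.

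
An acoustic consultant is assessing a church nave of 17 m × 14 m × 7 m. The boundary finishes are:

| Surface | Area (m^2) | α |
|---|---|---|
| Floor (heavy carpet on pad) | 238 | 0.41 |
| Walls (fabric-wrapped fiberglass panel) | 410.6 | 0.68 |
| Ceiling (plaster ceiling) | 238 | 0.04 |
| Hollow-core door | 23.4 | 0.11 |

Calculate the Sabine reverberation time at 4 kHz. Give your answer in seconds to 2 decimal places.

0.69 seconds

Equivalent absorption area: A = 238*0.41 + 410.6*0.68 + 238*0.04 + 23.4*0.11 = 388.882 m^2.
V = 17·14·7 = 1666 m³.
RT60 = 0.161 · V / A = 0.161 × 1666 / 388.882 = 0.69 s.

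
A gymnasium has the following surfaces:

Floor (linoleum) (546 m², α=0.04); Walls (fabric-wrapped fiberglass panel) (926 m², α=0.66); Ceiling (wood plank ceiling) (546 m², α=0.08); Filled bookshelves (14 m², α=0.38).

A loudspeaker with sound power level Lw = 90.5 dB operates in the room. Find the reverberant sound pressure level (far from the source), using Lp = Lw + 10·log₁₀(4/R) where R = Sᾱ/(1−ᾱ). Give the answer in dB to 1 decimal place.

A = 682.000 sabins; S = 2032.0 m².
ᾱ = 682.000/2032.0 = 0.3356; R = Sᾱ/(1−ᾱ) = 682.000/(1−0.3356) = 1026.490 m².
Lp = Lw + 10 log₁₀(4/R) = 90.5 -24.09 = 66.4 dB.

66.4 dB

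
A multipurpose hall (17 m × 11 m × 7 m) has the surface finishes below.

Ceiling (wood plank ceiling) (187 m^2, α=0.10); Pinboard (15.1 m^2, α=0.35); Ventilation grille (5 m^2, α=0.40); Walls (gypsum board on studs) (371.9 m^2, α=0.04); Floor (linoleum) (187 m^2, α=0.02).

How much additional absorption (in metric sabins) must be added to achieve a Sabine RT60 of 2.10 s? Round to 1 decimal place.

55.8 sabins

A₁ = Σ Sᵢαᵢ = 187×0.10 + 15.1×0.35 + 5×0.40 + 371.9×0.04 + 187×0.02 = 44.601 sabins.
For T = 2.10 s, need A₂ = 0.161·V/T = 0.161·1309/2.10 = 100.357 sabins.
Shortfall: 100.357 − 44.601 = 55.8 sabins.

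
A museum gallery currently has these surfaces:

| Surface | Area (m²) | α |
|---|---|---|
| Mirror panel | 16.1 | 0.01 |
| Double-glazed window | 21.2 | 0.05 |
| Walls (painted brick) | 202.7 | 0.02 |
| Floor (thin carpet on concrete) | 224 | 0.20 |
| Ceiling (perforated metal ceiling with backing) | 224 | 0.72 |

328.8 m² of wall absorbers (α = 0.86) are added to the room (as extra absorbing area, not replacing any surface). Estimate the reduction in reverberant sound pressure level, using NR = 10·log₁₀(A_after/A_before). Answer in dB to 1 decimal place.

3.7 dB

Total absorption A_before = 16.1*0.01 + 21.2*0.05 + 202.7*0.02 + 224*0.20 + 224*0.72
  = 0.161 + 1.060 + 4.054 + 44.800 + 161.280 = 211.355 m² sabins.
Treatment contributes 328.8·0.86 = 282.768 sabins.
A_after = 211.355 + 282.768 = 494.123 sabins.
Reduction = 10 log₁₀(A_after/A_before) = 10 log₁₀(2.3379) = 3.7 dB.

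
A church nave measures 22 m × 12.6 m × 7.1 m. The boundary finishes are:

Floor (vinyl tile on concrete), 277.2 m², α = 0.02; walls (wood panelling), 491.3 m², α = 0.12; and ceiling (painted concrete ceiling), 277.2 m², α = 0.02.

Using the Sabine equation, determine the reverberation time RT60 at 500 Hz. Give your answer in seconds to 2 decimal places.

Total absorption A = 277.2*0.02 + 491.3*0.12 + 277.2*0.02
  = 5.544 + 58.956 + 5.544 = 70.044 m² sabins.
Volume V = 22 × 12.6 × 7.1 = 1968.12 m³.
T = 0.161 V/A = 0.161·1968.12/70.044 = 4.52 s.

4.52 s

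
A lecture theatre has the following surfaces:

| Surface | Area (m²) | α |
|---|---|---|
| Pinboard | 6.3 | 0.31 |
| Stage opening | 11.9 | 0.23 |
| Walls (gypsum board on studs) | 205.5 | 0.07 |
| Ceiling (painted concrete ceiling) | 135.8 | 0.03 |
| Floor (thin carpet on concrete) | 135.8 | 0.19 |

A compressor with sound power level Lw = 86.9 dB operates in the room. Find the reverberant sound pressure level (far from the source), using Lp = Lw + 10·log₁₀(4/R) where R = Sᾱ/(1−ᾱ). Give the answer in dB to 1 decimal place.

A = 48.951 sabins; S = 495.3 m².
ᾱ = 0.0988, so room constant R = A/(1−ᾱ) = 54.318 m².
Lp = Lw + 10 log₁₀(4/R) = 86.9 -11.33 = 75.6 dB.

75.6 dB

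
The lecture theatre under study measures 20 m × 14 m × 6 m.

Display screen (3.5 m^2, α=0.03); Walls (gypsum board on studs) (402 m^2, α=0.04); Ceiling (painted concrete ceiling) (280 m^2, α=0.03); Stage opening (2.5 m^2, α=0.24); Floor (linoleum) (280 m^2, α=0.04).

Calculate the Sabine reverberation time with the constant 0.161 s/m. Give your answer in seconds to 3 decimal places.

7.434 sec

Total absorption A = 3.5×0.03 + 402×0.04 + 280×0.03 + 2.5×0.24 + 280×0.04
  = 0.105 + 16.080 + 8.400 + 0.600 + 11.200 = 36.385 m^2 sabins.
Room volume: 1680 m³.
Sabine: RT60 = 0.161 × 1680 / 36.385 = 7.434 s.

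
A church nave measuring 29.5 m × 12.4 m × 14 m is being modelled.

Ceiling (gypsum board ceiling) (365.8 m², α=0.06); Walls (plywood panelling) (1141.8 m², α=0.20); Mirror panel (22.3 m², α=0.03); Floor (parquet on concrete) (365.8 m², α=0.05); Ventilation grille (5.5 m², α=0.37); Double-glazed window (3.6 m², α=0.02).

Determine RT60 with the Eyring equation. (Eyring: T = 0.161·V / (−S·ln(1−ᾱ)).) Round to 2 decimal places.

Total surface area S = 365.8 + 1141.8 + 22.3 + 365.8 + 5.5 + 3.6 = 1904.8 m².
Σ(Sᵢαᵢ) = 365.8·0.06 + 1141.8·0.20 + 22.3·0.03 + 365.8·0.05 + 5.5·0.37 + 3.6·0.02 = 271.374.
Mean coefficient ᾱ = A/S = 0.1425.
Eyring denominator: −S ln(1−ᾱ) = 292.833.
V = 29.5 × 12.4 × 14 = 5121.2 m³.
T = 0.161·V/[−S·ln(1−ᾱ)] = 0.161·5121.2/292.833 = 2.82 s.

2.82 sec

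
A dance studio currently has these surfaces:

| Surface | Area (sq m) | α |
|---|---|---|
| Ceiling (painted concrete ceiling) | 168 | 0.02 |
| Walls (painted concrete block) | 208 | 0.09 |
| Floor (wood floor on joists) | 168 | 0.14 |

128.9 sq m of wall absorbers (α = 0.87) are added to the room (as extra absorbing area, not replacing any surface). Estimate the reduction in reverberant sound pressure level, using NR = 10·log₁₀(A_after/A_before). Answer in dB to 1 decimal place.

5.4 dB

A_before = Σ Sᵢαᵢ = 168·0.02 + 208·0.09 + 168·0.14 = 45.600 sabins.
Added absorption = 128.9 × 0.87 = 112.143 sabins.
New total A_after = 157.743 sabins.
NR = 10·log₁₀(157.743/45.600) = 5.4 dB.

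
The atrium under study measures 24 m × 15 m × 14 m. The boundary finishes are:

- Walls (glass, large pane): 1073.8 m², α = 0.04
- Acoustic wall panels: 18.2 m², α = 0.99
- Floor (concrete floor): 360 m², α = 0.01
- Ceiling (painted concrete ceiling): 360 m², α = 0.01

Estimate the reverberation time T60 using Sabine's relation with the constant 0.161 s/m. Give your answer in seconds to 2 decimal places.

Summing Sᵢαᵢ: 42.952 + 18.018 + 3.600 + 3.600 → A = 68.170 sabins.
Room volume: 5040 m³.
RT60 = 0.161 · V / A = 0.161 × 5040 / 68.170 = 11.90 s.

11.90 s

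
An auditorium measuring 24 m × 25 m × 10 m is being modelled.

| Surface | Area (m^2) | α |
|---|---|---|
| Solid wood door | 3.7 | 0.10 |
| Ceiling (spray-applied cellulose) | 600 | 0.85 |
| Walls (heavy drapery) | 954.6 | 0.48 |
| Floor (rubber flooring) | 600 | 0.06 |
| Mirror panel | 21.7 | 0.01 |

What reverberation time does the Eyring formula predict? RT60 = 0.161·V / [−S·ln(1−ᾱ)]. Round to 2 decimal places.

0.72 seconds

S = Σ Sᵢ = 2180.0 m^2.
Absorption A = 3.7·0.10 + 600·0.85 + 954.6·0.48 + 600·0.06 + 21.7·0.01 = 1004.795 sabins.
Mean coefficient ᾱ = A/S = 0.4609.
Eyring denominator: −S ln(1−ᾱ) = 1346.922.
V = 24 × 25 × 10 = 6000 m³.
T = 0.161·V/[−S·ln(1−ᾱ)] = 0.161·6000/1346.922 = 0.72 s.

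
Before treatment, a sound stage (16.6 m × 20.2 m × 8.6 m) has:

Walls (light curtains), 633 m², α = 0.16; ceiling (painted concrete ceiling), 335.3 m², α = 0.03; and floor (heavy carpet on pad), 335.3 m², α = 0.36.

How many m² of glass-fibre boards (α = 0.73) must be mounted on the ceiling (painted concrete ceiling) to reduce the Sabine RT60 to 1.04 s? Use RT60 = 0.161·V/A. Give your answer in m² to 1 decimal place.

Equivalent absorption area: A₁ = 633*0.16 + 335.3*0.03 + 335.3*0.36 = 232.047 m².
V = 2883.752 m³. Target absorption A₂ = 0.161 × 2883.752 / 1.04 = 446.427 sabins.
Absorption to add: 446.427 − 232.047 = 214.380 sabins.
Each m² of panel replacing the ceiling (painted concrete ceiling) adds (0.73 − 0.03) = 0.70 sabins.
Panel area = 214.380 / 0.70 = 306.3 m².

306.3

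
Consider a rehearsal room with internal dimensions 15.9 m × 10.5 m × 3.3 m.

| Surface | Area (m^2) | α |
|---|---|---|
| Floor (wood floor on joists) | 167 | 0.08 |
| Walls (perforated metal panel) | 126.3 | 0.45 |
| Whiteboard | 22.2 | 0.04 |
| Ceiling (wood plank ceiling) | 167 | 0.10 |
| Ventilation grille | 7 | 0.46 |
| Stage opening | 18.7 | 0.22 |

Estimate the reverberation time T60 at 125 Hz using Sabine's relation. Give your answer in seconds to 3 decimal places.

0.933 seconds

Equivalent absorption area: A = 167·0.08 + 126.3·0.45 + 22.2·0.04 + 167·0.10 + 7·0.46 + 18.7·0.22 = 95.117 m^2.
Room volume: 550.935 m³.
Sabine: RT60 = 0.161 × 550.935 / 95.117 = 0.933 s.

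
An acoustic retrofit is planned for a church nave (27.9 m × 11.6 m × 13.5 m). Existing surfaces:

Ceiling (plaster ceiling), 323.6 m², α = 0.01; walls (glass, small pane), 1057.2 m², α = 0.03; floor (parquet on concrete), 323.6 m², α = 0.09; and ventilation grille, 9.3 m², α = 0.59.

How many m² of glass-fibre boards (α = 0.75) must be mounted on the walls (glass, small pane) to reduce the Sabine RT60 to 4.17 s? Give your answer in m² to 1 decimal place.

137.7

A₁ = Σ Sᵢαᵢ = 323.6·0.01 + 1057.2·0.03 + 323.6·0.09 + 9.3·0.59 = 69.563 sabins.
V = 4369.14 m³. Target absorption A₂ = 0.161 × 4369.14 / 4.17 = 168.689 sabins.
ΔA needed = 168.689 − 69.563 = 99.126 sabins.
Each m² of panel replacing the walls (glass, small pane) adds (0.75 − 0.03) = 0.72 sabins.
Panel area = 99.126 / 0.72 = 137.7 m².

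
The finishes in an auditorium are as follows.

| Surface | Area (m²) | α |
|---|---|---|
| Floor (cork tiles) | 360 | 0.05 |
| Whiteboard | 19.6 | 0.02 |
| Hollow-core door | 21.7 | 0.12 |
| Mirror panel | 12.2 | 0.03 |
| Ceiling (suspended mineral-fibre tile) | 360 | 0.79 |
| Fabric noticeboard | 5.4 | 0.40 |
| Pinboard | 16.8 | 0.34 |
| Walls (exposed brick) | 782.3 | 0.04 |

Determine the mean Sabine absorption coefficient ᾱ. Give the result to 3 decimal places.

S = Σ Sᵢ = 360 + 19.6 + 21.7 + 12.2 + 360 + 5.4 + 16.8 + 782.3 = 1578.0 m².
A = 360·0.05 + 19.6·0.02 + 21.7·0.12 + 12.2·0.03 + 360·0.79 + 5.4·0.40 + 16.8·0.34 + 782.3·0.04 = 344.926 sabins.
ᾱ = 344.926 / 1578.0 = 0.219.

0.219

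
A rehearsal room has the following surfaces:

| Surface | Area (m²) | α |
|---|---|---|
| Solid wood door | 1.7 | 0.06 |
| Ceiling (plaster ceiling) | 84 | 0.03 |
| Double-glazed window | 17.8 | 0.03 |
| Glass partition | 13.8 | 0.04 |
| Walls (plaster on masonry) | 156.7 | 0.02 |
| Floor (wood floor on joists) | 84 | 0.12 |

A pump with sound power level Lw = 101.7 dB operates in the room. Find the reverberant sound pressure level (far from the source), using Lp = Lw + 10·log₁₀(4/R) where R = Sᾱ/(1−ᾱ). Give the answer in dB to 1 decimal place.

95.2 dB

Σ(Sᵢαᵢ) = 1.7×0.06 + 84×0.03 + 17.8×0.03 + 13.8×0.04 + 156.7×0.02 + 84×0.12 = 16.922; total area S = 358.0 m².
ᾱ = 16.922/358.0 = 0.0473; R = Sᾱ/(1−ᾱ) = 16.922/(1−0.0473) = 17.762 m².
Lp = Lw + 10 log₁₀(4/R) = 101.7 -6.47 = 95.2 dB.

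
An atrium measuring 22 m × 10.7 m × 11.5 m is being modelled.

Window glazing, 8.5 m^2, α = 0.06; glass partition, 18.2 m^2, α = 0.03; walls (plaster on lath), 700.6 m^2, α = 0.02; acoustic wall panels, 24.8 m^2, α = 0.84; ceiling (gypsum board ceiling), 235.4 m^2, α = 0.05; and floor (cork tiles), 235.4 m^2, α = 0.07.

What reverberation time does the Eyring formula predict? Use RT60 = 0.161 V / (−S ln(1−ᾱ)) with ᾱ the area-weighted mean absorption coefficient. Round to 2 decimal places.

6.61 s

Total surface area S = 8.5 + 18.2 + 700.6 + 24.8 + 235.4 + 235.4 = 1222.9 m^2.
Σ(Sᵢαᵢ) = 8.5·0.06 + 18.2·0.03 + 700.6·0.02 + 24.8·0.84 + 235.4·0.05 + 235.4·0.07 = 64.148.
ᾱ = 64.148 / 1222.9 = 0.0525.
−S·ln(1−ᾱ) = −1222.9 × ln(1 − 0.0525) = 65.949.
V = 22 × 10.7 × 11.5 = 2707.1 m³.
T = 0.161·V/[−S·ln(1−ᾱ)] = 0.161·2707.1/65.949 = 6.61 s.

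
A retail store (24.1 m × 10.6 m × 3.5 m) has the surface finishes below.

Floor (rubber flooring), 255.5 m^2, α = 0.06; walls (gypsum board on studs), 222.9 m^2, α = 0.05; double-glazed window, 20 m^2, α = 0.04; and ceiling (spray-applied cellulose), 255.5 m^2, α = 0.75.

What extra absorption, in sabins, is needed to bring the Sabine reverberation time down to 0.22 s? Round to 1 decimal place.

435.4 sabins

A₁ = Σ Sᵢαᵢ = 255.5*0.06 + 222.9*0.05 + 20*0.04 + 255.5*0.75 = 218.900 sabins.
V = 894.11 m³. Required absorption A₂ = 0.161 × 894.11 / 0.22 = 654.326 sabins.
Additional absorption ΔA = 654.326 − 218.900 = 435.4 sabins.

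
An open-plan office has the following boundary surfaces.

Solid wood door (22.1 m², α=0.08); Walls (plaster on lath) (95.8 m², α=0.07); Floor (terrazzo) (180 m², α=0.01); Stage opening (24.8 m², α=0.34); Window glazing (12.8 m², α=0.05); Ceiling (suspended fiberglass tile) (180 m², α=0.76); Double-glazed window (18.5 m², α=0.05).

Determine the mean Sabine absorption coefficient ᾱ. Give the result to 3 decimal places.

S = Σ Sᵢ = 22.1 + 95.8 + 180 + 24.8 + 12.8 + 180 + 18.5 = 534.0 m².
Σ(Sᵢαᵢ) = 22.1*0.08 + 95.8*0.07 + 180*0.01 + 24.8*0.34 + 12.8*0.05 + 180*0.76 + 18.5*0.05 = 157.071.
ᾱ = 157.071 / 534.0 = 0.294.

0.294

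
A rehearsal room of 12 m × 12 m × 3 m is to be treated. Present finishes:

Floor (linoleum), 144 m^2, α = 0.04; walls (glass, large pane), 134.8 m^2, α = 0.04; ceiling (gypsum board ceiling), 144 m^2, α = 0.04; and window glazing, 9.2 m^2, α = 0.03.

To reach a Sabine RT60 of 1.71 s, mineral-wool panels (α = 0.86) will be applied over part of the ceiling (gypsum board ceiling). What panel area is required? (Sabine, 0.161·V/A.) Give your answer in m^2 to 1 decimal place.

A₁ = Σ Sᵢαᵢ = 144·0.04 + 134.8·0.04 + 144·0.04 + 9.2·0.03 = 17.188 sabins.
V = 432 m³. Target absorption A₂ = 0.161 × 432 / 1.71 = 40.674 sabins.
ΔA needed = 40.674 − 17.188 = 23.486 sabins.
Net gain per m^2: Δα = 0.86 − 0.04 = 0.82.
Area = ΔA/Δα = 23.486/0.82 = 28.6 m^2.

28.6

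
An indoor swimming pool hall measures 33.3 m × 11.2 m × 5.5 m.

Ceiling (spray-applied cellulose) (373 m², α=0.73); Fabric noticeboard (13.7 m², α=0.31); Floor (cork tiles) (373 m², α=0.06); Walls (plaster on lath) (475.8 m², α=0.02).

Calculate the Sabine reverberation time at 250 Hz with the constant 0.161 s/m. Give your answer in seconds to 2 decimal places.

1.07 seconds

Total absorption A = 373×0.73 + 13.7×0.31 + 373×0.06 + 475.8×0.02
  = 272.290 + 4.247 + 22.380 + 9.516 = 308.433 m² sabins.
Volume V = 33.3 × 11.2 × 5.5 = 2051.28 m³.
RT60 = 0.161 · V / A = 0.161 × 2051.28 / 308.433 = 1.07 s.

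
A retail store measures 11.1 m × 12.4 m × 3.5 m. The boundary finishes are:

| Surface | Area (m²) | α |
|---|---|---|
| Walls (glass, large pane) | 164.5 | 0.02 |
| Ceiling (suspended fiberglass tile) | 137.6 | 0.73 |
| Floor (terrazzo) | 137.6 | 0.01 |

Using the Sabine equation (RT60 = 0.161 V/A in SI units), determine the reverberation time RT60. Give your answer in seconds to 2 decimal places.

0.74 seconds

Total absorption A = 164.5*0.02 + 137.6*0.73 + 137.6*0.01
  = 3.290 + 100.448 + 1.376 = 105.114 m² sabins.
Room volume: 481.74 m³.
T = 0.161 V/A = 0.161·481.74/105.114 = 0.74 s.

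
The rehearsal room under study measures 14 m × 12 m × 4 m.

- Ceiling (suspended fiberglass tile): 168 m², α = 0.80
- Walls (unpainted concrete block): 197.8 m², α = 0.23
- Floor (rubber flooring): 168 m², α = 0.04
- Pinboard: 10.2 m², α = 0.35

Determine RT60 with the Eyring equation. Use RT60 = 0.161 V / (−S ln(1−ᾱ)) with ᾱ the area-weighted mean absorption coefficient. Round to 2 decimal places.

Total surface area S = 168 + 197.8 + 168 + 10.2 = 544.0 m².
Absorption A = 168×0.80 + 197.8×0.23 + 168×0.04 + 10.2×0.35 = 190.184 sabins.
ᾱ = 190.184 / 544.0 = 0.3496.
−S·ln(1−ᾱ) = −544.0 × ln(1 − 0.3496) = 234.011.
V = 14 × 12 × 4 = 672 m³.
RT60 = 0.161 × 672 / 234.011 = 0.46 s.

0.46 sec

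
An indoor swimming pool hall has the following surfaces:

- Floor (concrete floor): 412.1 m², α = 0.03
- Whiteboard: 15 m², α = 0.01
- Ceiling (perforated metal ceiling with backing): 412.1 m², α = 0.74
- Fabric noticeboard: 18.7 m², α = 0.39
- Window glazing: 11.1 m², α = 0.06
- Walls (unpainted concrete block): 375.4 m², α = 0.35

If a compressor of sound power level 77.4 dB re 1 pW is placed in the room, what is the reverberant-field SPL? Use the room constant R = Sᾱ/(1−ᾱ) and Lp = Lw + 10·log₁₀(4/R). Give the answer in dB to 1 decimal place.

Σ(Sᵢαᵢ) = 412.1×0.03 + 15×0.01 + 412.1×0.74 + 18.7×0.39 + 11.1×0.06 + 375.4×0.35 = 456.816; total area S = 1244.4 m².
ᾱ = 456.816/1244.4 = 0.3671; R = Sᾱ/(1−ᾱ) = 456.816/(1−0.3671) = 721.782 m².
Lp = 77.4 + 10·log₁₀(4/721.782) = 77.4 + (-22.56) = 54.8 dB.

54.8 dB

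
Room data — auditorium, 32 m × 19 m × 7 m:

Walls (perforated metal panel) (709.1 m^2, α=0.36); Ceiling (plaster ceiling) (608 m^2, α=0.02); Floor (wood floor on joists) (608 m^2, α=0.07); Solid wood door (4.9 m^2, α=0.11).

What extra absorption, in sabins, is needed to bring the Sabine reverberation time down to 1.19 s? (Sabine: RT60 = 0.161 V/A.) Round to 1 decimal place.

265.3 sabins

Equivalent absorption area: A₁ = 709.1×0.36 + 608×0.02 + 608×0.07 + 4.9×0.11 = 310.535 m^2.
For T = 1.19 s, need A₂ = 0.161·V/T = 0.161·4256/1.19 = 575.812 sabins.
Additional absorption ΔA = 575.812 − 310.535 = 265.3 sabins.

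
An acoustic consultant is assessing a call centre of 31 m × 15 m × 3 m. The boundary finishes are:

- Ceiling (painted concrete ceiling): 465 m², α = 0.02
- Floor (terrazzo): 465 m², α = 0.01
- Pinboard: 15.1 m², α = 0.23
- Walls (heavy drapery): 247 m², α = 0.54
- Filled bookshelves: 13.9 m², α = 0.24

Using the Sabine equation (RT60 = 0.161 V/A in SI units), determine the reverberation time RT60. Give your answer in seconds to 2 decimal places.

1.46 s

Equivalent absorption area: A = 465·0.02 + 465·0.01 + 15.1·0.23 + 247·0.54 + 13.9·0.24 = 154.139 m².
Room volume: 1395 m³.
RT60 = 0.161 · V / A = 0.161 × 1395 / 154.139 = 1.46 s.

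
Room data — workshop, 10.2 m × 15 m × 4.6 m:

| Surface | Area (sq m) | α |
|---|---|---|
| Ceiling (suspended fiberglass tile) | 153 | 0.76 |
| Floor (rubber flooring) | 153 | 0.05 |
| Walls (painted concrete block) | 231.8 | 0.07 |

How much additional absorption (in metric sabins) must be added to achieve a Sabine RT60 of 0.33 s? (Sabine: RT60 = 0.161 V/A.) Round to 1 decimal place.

203.2 sabins

Equivalent absorption area: A₁ = 153·0.76 + 153·0.05 + 231.8·0.07 = 140.156 sq m.
For T = 0.33 s, need A₂ = 0.161·V/T = 0.161·703.8/0.33 = 343.369 sabins.
Shortfall: 343.369 − 140.156 = 203.2 sabins.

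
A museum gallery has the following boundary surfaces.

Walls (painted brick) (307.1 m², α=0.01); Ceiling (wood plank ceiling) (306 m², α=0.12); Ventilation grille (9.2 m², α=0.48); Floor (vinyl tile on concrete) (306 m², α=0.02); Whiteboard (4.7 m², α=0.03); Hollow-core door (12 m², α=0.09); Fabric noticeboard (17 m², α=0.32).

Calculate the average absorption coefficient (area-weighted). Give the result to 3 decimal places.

0.059

Total surface area S = 962.0 m².
Σ(Sᵢαᵢ) = 307.1·0.01 + 306·0.12 + 9.2·0.48 + 306·0.02 + 4.7·0.03 + 12·0.09 + 17·0.32 = 56.988.
ᾱ = A/S = 0.059.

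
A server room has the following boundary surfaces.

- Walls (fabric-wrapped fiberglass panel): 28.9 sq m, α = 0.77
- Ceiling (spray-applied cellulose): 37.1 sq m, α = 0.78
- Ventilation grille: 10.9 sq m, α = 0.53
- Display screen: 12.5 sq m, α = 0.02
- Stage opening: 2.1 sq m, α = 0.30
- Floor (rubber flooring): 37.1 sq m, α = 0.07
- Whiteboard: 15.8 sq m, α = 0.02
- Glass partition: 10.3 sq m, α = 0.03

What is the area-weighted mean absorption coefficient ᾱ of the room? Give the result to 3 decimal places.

Total surface area S = 154.7 sq m.
A = 28.9·0.77 + 37.1·0.78 + 10.9·0.53 + 12.5·0.02 + 2.1·0.30 + 37.1·0.07 + 15.8·0.02 + 10.3·0.03 = 61.070 sabins.
ᾱ = 61.070 / 154.7 = 0.395.

0.395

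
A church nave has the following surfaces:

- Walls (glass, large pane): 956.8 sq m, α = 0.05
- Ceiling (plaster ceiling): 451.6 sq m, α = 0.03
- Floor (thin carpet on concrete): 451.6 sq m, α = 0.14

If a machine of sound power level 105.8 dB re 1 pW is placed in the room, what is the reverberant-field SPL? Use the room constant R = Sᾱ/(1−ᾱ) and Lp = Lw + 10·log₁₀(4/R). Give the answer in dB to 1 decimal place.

90.6 dB

A = 124.612 sabins; S = 1860.0 sq m.
ᾱ = 124.612/1860.0 = 0.0670; R = Sᾱ/(1−ᾱ) = 124.612/(1−0.0670) = 133.561 sq m.
Lp = Lw + 10 log₁₀(4/R) = 105.8 -15.24 = 90.6 dB.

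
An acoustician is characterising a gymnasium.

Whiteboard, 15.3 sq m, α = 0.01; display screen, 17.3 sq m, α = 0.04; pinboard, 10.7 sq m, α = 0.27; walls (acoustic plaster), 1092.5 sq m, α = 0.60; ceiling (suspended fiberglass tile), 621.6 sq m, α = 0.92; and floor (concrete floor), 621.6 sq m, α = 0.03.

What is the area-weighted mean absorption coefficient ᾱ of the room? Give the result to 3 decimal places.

0.525

S = Σ Sᵢ = 15.3 + 17.3 + 10.7 + 1092.5 + 621.6 + 621.6 = 2379.0 sq m.
Σ(Sᵢαᵢ) = 15.3×0.01 + 17.3×0.04 + 10.7×0.27 + 1092.5×0.60 + 621.6×0.92 + 621.6×0.03 = 1249.754.
ᾱ = 1249.754 / 2379.0 = 0.525.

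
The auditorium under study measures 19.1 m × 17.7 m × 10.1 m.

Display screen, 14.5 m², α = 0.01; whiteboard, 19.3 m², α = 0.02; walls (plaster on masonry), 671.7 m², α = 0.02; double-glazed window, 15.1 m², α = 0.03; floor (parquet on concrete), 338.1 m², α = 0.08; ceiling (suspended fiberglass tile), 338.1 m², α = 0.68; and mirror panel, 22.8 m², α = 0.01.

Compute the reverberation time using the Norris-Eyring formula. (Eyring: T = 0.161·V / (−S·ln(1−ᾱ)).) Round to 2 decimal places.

1.82 s

Total surface area S = 14.5 + 19.3 + 671.7 + 15.1 + 338.1 + 338.1 + 22.8 = 1419.6 m².
Σ(Sᵢαᵢ) = 14.5×0.01 + 19.3×0.02 + 671.7×0.02 + 15.1×0.03 + 338.1×0.08 + 338.1×0.68 + 22.8×0.01 = 271.602.
ᾱ = 271.602 / 1419.6 = 0.1913.
Eyring denominator: −S ln(1−ᾱ) = 301.420.
V = 19.1 × 17.7 × 10.1 = 3414.507 m³.
T = 0.161·V/[−S·ln(1−ᾱ)] = 0.161·3414.507/301.420 = 1.82 s.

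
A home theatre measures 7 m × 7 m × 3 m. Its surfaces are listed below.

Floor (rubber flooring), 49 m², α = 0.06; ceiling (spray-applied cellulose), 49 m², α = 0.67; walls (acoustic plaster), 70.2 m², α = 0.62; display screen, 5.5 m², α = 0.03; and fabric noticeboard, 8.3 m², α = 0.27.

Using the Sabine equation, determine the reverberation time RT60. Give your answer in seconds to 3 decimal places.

A = Σ Sᵢαᵢ = 49·0.06 + 49·0.67 + 70.2·0.62 + 5.5·0.03 + 8.3·0.27 = 81.700 sabins.
Room volume: 147 m³.
Sabine: RT60 = 0.161 × 147 / 81.700 = 0.290 s.

0.290 s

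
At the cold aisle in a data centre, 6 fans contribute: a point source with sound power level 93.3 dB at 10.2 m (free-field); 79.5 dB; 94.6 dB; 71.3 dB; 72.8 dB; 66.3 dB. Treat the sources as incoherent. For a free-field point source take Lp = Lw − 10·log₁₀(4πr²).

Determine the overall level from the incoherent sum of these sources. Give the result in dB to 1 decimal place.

94.8 dB

Source at 10.2 m: Lp = 93.3 − 10·log₁₀(4π·10.2²) = 93.3 − 10·log₁₀(1307.405) = 62.1 dB.
Sum in the linear (power) domain: Σ 10^(Lᵢ/10) = 10^(62.1/10) + 10^(79.5/10) + 10^(94.6/10) + 10^(71.3/10) + 10^(72.8/10) + 10^(66.3/10) = 3.012e+09.
L_total = 10·log₁₀(3.012e+09) = 94.8 dB.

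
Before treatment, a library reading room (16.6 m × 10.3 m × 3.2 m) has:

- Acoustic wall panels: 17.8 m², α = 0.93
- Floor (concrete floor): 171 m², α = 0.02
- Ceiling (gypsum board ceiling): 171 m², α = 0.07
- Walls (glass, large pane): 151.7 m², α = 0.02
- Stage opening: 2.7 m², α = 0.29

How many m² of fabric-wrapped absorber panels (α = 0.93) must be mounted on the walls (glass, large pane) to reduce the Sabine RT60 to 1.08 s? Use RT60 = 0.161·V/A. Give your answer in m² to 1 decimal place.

Total absorption A₁ = 17.8×0.93 + 171×0.02 + 171×0.07 + 151.7×0.02 + 2.7×0.29
  = 16.554 + 3.420 + 11.970 + 3.034 + 0.783 = 35.761 m² sabins.
V = 547.136 m³. Target absorption A₂ = 0.161 × 547.136 / 1.08 = 81.564 sabins.
ΔA needed = 81.564 − 35.761 = 45.803 sabins.
Net gain per m²: Δα = 0.93 − 0.02 = 0.91.
Panel area = 45.803 / 0.91 = 50.3 m².

50.3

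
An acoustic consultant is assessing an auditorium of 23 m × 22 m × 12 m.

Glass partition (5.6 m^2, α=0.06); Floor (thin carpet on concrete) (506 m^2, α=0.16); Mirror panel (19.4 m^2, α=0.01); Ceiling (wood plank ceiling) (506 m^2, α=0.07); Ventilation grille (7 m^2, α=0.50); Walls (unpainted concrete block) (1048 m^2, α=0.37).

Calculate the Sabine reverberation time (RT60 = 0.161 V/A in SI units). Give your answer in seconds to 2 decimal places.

A = Σ Sᵢαᵢ = 5.6·0.06 + 506·0.16 + 19.4·0.01 + 506·0.07 + 7·0.50 + 1048·0.37 = 508.170 sabins.
V = 23·22·12 = 6072 m³.
Sabine: RT60 = 0.161 × 6072 / 508.170 = 1.92 s.

1.92 seconds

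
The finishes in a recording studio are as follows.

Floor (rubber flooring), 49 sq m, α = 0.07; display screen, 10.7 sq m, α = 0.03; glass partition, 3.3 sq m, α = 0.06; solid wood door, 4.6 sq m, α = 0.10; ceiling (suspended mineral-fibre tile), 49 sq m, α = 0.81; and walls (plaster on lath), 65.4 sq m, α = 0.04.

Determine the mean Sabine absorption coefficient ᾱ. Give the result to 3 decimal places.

Total surface area S = 182.0 sq m.
A = 49·0.07 + 10.7·0.03 + 3.3·0.06 + 4.6·0.10 + 49·0.81 + 65.4·0.04 = 46.715 sabins.
ᾱ = A/S = 0.257.

0.257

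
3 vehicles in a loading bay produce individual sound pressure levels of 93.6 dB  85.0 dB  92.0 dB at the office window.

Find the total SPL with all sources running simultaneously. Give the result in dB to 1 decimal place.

96.2 dB

Σ 10^(Lᵢ/10) = 4.192e+09.
L_total = 10·log₁₀(4.192e+09) = 96.2 dB.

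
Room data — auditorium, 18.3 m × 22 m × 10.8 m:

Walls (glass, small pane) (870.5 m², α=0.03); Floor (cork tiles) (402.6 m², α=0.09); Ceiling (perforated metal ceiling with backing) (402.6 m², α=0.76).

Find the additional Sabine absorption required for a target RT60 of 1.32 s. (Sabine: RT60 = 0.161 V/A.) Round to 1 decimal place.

A₁ = Σ Sᵢαᵢ = 870.5*0.03 + 402.6*0.09 + 402.6*0.76 = 368.325 sabins.
For T = 1.32 s, need A₂ = 0.161·V/T = 0.161·4348.08/1.32 = 530.334 sabins.
Additional absorption ΔA = 530.334 − 368.325 = 162.0 sabins.

162.0 sabins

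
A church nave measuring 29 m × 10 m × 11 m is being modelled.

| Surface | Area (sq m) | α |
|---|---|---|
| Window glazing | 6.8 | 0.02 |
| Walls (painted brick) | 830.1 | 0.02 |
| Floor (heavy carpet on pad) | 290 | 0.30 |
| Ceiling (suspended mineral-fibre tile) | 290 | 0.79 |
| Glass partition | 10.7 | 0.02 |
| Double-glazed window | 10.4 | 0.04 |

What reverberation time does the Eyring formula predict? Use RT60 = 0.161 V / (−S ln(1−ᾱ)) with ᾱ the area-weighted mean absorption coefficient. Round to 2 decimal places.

1.35 s

S = Σ Sᵢ = 1438.0 sq m.
Absorption A = 6.8×0.02 + 830.1×0.02 + 290×0.30 + 290×0.79 + 10.7×0.02 + 10.4×0.04 = 333.468 sabins.
Mean coefficient ᾱ = A/S = 0.2319.
−S·ln(1−ᾱ) = −1438.0 × ln(1 − 0.2319) = 379.395.
V = 29 × 10 × 11 = 3190 m³.
T = 0.161·V/[−S·ln(1−ᾱ)] = 0.161·3190/379.395 = 1.35 s.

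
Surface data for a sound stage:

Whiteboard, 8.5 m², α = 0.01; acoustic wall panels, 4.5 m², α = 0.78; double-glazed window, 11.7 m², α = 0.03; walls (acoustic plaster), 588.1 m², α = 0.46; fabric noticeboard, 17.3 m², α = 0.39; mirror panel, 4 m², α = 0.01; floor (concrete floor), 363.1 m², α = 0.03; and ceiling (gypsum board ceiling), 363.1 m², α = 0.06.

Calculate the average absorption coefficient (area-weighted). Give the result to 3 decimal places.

Total surface area S = 1360.3 m².
Weighted sum Σ Sα = 313.938.
ᾱ = A/S = 0.231.

0.231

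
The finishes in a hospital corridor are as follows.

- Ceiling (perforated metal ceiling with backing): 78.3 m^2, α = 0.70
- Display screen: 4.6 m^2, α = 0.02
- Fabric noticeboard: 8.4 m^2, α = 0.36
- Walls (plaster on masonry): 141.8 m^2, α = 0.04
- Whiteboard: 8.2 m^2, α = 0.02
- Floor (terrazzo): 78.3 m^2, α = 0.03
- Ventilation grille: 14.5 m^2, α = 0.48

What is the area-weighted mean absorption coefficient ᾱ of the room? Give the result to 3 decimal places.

0.219

S = Σ Sᵢ = 78.3 + 4.6 + 8.4 + 141.8 + 8.2 + 78.3 + 14.5 = 334.1 m^2.
A = 78.3*0.70 + 4.6*0.02 + 8.4*0.36 + 141.8*0.04 + 8.2*0.02 + 78.3*0.03 + 14.5*0.48 = 73.071 sabins.
ᾱ = 73.071 / 334.1 = 0.219.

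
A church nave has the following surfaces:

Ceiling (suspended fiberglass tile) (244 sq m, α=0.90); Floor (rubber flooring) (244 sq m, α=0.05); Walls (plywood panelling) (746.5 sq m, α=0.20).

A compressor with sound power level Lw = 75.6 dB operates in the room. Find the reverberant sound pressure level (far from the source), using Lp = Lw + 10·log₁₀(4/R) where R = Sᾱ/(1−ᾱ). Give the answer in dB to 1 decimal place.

54.2 dB

A = 381.100 sabins; S = 1234.5 sq m.
ᾱ = 0.3087, so room constant R = A/(1−ᾱ) = 551.280 sq m.
Lp = Lw + 10 log₁₀(4/R) = 75.6 -21.39 = 54.2 dB.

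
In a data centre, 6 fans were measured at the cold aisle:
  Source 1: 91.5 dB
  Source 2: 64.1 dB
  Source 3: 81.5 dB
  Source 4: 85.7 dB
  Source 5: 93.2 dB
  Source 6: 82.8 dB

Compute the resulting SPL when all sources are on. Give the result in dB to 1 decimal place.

96.2 dB

Sum in the linear (power) domain: Σ 10^(Lᵢ/10) = 10^(91.5/10) + 10^(64.1/10) + 10^(81.5/10) + 10^(85.7/10) + 10^(93.2/10) + 10^(82.8/10) = 4.208e+09.
Combined level = 10 log₁₀(4.208e+09) = 96.2 dB.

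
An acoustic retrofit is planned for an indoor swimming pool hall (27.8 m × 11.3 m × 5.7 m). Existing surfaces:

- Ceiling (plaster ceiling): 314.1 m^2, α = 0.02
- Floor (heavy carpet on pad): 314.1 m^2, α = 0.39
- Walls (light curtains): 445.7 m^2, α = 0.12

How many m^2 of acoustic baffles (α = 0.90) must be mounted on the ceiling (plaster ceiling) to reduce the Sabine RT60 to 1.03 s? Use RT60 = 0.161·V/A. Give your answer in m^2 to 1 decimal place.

Summing Sᵢαᵢ: 6.282 + 122.499 + 53.484 → A₁ = 182.265 sabins.
Required A₂ = 0.161·1790.598/1.03 = 279.890 sabins.
Absorption to add: 279.890 − 182.265 = 97.625 sabins.
Net gain per m^2: Δα = 0.90 − 0.02 = 0.88.
Panel area = 97.625 / 0.88 = 110.9 m^2.

110.9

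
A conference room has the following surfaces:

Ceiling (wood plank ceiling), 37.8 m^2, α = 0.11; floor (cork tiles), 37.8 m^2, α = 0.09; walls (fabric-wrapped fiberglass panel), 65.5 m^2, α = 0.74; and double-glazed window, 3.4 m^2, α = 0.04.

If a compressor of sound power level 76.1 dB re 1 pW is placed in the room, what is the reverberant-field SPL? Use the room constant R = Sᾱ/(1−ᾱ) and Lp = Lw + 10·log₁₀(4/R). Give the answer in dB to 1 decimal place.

62.5 dB

Σ(Sᵢαᵢ) = 37.8·0.11 + 37.8·0.09 + 65.5·0.74 + 3.4·0.04 = 56.166; total area S = 144.5 m^2.
ᾱ = 0.3887, so room constant R = A/(1−ᾱ) = 91.880 m^2.
Lp = 76.1 + 10·log₁₀(4/91.880) = 76.1 + (-13.61) = 62.5 dB.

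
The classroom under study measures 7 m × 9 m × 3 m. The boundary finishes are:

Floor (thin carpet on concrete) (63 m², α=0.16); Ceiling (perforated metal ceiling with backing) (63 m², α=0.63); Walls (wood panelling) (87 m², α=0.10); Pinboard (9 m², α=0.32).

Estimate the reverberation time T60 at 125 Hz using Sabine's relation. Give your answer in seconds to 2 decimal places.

0.50 sec

A = Σ Sᵢαᵢ = 63·0.16 + 63·0.63 + 87·0.10 + 9·0.32 = 61.350 sabins.
V = 7·9·3 = 189 m³.
T = 0.161 V/A = 0.161·189/61.350 = 0.50 s.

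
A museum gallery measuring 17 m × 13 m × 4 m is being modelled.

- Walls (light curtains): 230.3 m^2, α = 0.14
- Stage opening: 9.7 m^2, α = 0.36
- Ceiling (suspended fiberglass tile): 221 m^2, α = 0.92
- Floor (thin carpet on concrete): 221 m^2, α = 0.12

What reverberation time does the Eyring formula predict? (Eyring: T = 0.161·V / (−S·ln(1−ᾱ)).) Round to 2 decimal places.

0.42 seconds

S = Σ Sᵢ = 682.0 m^2.
Σ(Sᵢαᵢ) = 230.3·0.14 + 9.7·0.36 + 221·0.92 + 221·0.12 = 265.574.
Mean coefficient ᾱ = A/S = 0.3894.
Eyring denominator: −S ln(1−ᾱ) = 336.440.
V = 17 × 13 × 4 = 884 m³.
RT60 = 0.161 × 884 / 336.440 = 0.42 s.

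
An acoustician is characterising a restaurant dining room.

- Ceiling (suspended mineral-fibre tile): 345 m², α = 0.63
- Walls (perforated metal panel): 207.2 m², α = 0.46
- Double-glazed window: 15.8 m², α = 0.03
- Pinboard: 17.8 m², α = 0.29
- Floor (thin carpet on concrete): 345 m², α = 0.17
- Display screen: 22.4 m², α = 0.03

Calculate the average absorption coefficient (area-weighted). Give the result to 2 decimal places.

S = Σ Sᵢ = 345 + 207.2 + 15.8 + 17.8 + 345 + 22.4 = 953.2 m².
A = 345·0.63 + 207.2·0.46 + 15.8·0.03 + 17.8·0.29 + 345·0.17 + 22.4·0.03 = 377.620 sabins.
ᾱ = A/S = 0.40.

0.40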